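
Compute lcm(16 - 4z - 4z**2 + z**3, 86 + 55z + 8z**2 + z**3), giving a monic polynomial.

688 - 76z - 180z**2 + 15z**3 + 2z**4 + z**5

Apply the Euclidean algorithm:
  z**3 - 4z**2 - 4z + 16 = (z**3 + 8z**2 + 55z + 86) + (-12z**2 - 59z - 70)
  z**3 + 8z**2 + 55z + 86 = (-(1/12)z - 37/144)(-12z**2 - 59z - 70) + ((4897/144)z + 4897/72)
  -12z**2 - 59z - 70 = (-(1728/4897)z - 5040/4897)((4897/144)z + 4897/72) + (0)
Last nonzero remainder: (4897/144)z + 4897/72. Dividing through by 4897/144 gives the monic gcd z + 2.
Then lcm(f, g) = f·g / gcd(f, g); expanding and making the result monic gives the answer.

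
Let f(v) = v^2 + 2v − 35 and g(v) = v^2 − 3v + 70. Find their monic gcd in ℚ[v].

1

Euclidean algorithm in ℚ[v]:
  v^2 + 2v − 35 = (v^2 − 3v + 70) + (5v − 105)
  v^2 − 3v + 70 = ((1/5)v + 18/5)(5v − 105) + (448)
  5v − 105 = ((5/448)v − 15/64)(448) + (0)
The last nonzero remainder is the constant 448, so the polynomials are coprime and gcd = 1.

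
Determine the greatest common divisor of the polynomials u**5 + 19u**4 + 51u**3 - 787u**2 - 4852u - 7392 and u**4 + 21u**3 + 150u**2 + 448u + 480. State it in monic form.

Apply the Euclidean algorithm:
  u**5 + 19u**4 + 51u**3 - 787u**2 - 4852u - 7392 = (u - 2)(u**4 + 21u**3 + 150u**2 + 448u + 480) + (-57u**3 - 935u**2 - 4436u - 6432)
  u**4 + 21u**3 + 150u**2 + 448u + 480 = (-(1/57)u - 262/3249)(-57u**3 - 935u**2 - 4436u - 6432) + (-(10472/3249)u**2 - (73304/3249)u - 41888/1083)
  -57u**3 - 935u**2 - 4436u - 6432 = ((185193/10472)u + 217683/1309)(-(10472/3249)u**2 - (73304/3249)u - 41888/1083) + (0)
Last nonzero remainder: -(10472/3249)u**2 - (73304/3249)u - 41888/1083. Dividing through by -10472/3249 gives the monic gcd u**2 + 7u + 12.

u**2 + 7u + 12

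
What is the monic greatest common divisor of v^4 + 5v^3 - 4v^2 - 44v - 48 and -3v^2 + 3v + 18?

By polynomial division,
  v^4 + 5v^3 - 4v^2 - 44v - 48 = (-(1/3)v^2 - 2v - 8/3)(-3v^2 + 3v + 18) + (0)
Last nonzero remainder: -3v^2 + 3v + 18. Dividing through by -3 gives the monic gcd v^2 - v - 6.

v^2 - v - 6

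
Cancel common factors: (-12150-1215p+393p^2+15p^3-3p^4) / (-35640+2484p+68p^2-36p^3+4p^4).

(135+12p-3p^2)/(396-32p+4p^2)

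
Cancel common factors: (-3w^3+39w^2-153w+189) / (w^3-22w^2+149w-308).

(-3w^2+18w-27)/(w^2-15w+44)

Euclidean algorithm in ℚ[w]:
  -3w^3+39w^2-153w+189 = (-3)(w^3-22w^2+149w-308) + (-27w^2+294w-735)
  w^3-22w^2+149w-308 = (-(1/27)w+100/243)(-27w^2+294w-735) + ((64/81)w-448/81)
  -27w^2+294w-735 = (-(2187/64)w+8505/64)((64/81)w-448/81) + (0)
Last nonzero remainder: (64/81)w-448/81. Dividing through by 64/81 gives the monic gcd w-7.
Cancel w-7 from numerator and denominator to get the reduced form.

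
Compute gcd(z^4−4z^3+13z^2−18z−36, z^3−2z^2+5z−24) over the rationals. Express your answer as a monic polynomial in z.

By polynomial division,
  z^4−4z^3+13z^2−18z−36 = (z−2)(z^3−2z^2+5z−24) + (4z^2+16z−84)
  z^3−2z^2+5z−24 = ((1/4)z−3/2)(4z^2+16z−84) + (50z−150)
  4z^2+16z−84 = ((2/25)z+14/25)(50z−150) + (0)
Last nonzero remainder: 50z−150. Dividing through by 50 gives the monic gcd z−3.

z−3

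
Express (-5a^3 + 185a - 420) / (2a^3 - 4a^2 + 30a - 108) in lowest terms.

Apply the Euclidean algorithm:
  -5a^3 + 185a - 420 = (-5/2)(2a^3 - 4a^2 + 30a - 108) + (-10a^2 + 260a - 690)
  2a^3 - 4a^2 + 30a - 108 = (-(1/5)a - 24/5)(-10a^2 + 260a - 690) + (1140a - 3420)
  -10a^2 + 260a - 690 = (-(1/114)a + 23/114)(1140a - 3420) + (0)
Last nonzero remainder: 1140a - 3420. Dividing through by 1140 gives the monic gcd a - 3.
Cancel a - 3 from numerator and denominator to get the reduced form.

(-5a^2 - 15a + 140)/(2a^2 + 2a + 36)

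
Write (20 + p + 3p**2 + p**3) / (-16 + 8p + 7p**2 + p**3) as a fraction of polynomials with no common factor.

By polynomial division,
  p**3 + 3p**2 + p + 20 = (p**3 + 7p**2 + 8p - 16) + (-4p**2 - 7p + 36)
  p**3 + 7p**2 + 8p - 16 = (-(1/4)p - 21/16)(-4p**2 - 7p + 36) + ((125/16)p + 125/4)
  -4p**2 - 7p + 36 = (-(64/125)p + 144/125)((125/16)p + 125/4) + (0)
Last nonzero remainder: (125/16)p + 125/4. Dividing through by 125/16 gives the monic gcd p + 4.
Cancel p + 4 from numerator and denominator to get the reduced form.

(5 - p + p**2)/(-4 + 3p + p**2)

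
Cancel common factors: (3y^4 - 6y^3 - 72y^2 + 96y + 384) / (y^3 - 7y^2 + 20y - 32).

Euclidean algorithm in ℚ[y]:
  3y^4 - 6y^3 - 72y^2 + 96y + 384 = (3y + 15)(y^3 - 7y^2 + 20y - 32) + (-27y^2 - 108y + 864)
  y^3 - 7y^2 + 20y - 32 = (-(1/27)y + 11/27)(-27y^2 - 108y + 864) + (96y - 384)
  -27y^2 - 108y + 864 = (-(9/32)y - 9/4)(96y - 384) + (0)
Last nonzero remainder: 96y - 384. Dividing through by 96 gives the monic gcd y - 4.
Cancel y - 4 from numerator and denominator to get the reduced form.

(3y^3 + 6y^2 - 48y - 96)/(y^2 - 3y + 8)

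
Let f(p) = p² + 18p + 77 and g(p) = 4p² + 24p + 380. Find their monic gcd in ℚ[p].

1

Euclidean algorithm in ℚ[p]:
  p² + 18p + 77 = (1/4)(4p² + 24p + 380) + (12p − 18)
  4p² + 24p + 380 = ((1/3)p + 5/2)(12p − 18) + (425)
  12p − 18 = ((12/425)p − 18/425)(425) + (0)
The last nonzero remainder is the constant 425, so the polynomials are coprime and gcd = 1.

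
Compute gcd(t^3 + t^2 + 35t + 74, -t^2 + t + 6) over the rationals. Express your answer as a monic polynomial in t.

t + 2

Repeated division with remainder:
  t^3 + t^2 + 35t + 74 = (-t - 2)(-t^2 + t + 6) + (43t + 86)
  -t^2 + t + 6 = (-(1/43)t + 3/43)(43t + 86) + (0)
Last nonzero remainder: 43t + 86. Dividing through by 43 gives the monic gcd t + 2.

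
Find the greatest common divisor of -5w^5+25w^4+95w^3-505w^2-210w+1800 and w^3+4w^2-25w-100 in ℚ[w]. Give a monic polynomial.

w^2-w-20

Repeated division with remainder:
  -5w^5+25w^4+95w^3-505w^2-210w+1800 = (-5w^2+45w-210)(w^3+4w^2-25w-100) + (960w^2-960w-19200)
  w^3+4w^2-25w-100 = ((1/960)w+1/192)(960w^2-960w-19200) + (0)
Last nonzero remainder: 960w^2-960w-19200. Dividing through by 960 gives the monic gcd w^2-w-20.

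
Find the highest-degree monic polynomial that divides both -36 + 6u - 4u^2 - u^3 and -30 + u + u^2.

6 + u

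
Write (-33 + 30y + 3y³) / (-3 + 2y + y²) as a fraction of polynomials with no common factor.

(33 + 3y + 3y²)/(3 + y)

Euclidean algorithm in ℚ[y]:
  3y³ + 30y - 33 = (3y - 6)(y² + 2y - 3) + (51y - 51)
  y² + 2y - 3 = ((1/51)y + 1/17)(51y - 51) + (0)
Last nonzero remainder: 51y - 51. Dividing through by 51 gives the monic gcd y - 1.
Cancel y - 1 from numerator and denominator to get the reduced form.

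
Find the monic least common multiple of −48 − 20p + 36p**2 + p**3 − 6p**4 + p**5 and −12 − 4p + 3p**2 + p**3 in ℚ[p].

−144 − 108p + 88p**2 + 39p**3 − 17p**4 − 3p**5 + p**6

By polynomial division,
  p**5 − 6p**4 + p**3 + 36p**2 − 20p − 48 = (p**2 − 9p + 32)(p**3 + 3p**2 − 4p − 12) + (−84p**2 + 336)
  p**3 + 3p**2 − 4p − 12 = (−(1/84)p − 1/28)(−84p**2 + 336) + (0)
Last nonzero remainder: −84p**2 + 336. Dividing through by −84 gives the monic gcd p**2 − 4.
Then lcm(f, g) = f·g / gcd(f, g); expanding and making the result monic gives the answer.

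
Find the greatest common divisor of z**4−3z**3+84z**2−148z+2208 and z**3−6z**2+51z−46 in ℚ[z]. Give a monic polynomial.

z**2−5z+46

Repeated division with remainder:
  z**4−3z**3+84z**2−148z+2208 = (z+3)(z**3−6z**2+51z−46) + (51z**2−255z+2346)
  z**3−6z**2+51z−46 = ((1/51)z−1/51)(51z**2−255z+2346) + (0)
Last nonzero remainder: 51z**2−255z+2346. Dividing through by 51 gives the monic gcd z**2−5z+46.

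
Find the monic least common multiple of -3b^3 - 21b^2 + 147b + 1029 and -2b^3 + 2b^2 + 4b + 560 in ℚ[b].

b^5 + 13b^4 + 33b^3 - 357b^2 - 4018b - 13720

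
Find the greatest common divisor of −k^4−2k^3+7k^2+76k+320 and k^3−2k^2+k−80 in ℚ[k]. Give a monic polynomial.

By polynomial division,
  −k^4−2k^3+7k^2+76k+320 = (−k−4)(k^3−2k^2+k−80) + (0)
The last nonzero remainder k^3−2k^2+k−80 is already monic.

k^3−2k^2+k−80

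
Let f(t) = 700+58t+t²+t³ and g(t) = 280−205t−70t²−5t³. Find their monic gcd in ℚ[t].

By polynomial division,
  t³+t²+58t+700 = (−1/5)(−5t³−70t²−205t+280) + (−13t²+17t+756)
  −5t³−70t²−205t+280 = ((5/13)t+995/169)(−13t²+17t+756) + (−(100700/169)t−704900/169)
  −13t²+17t+756 = ((2197/100700)t−4563/25175)(−(100700/169)t−704900/169) + (0)
Last nonzero remainder: −(100700/169)t−704900/169. Dividing through by −100700/169 gives the monic gcd t+7.

7+t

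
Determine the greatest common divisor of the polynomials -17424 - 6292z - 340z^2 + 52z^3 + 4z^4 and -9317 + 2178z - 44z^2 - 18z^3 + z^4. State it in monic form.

-121 + z^2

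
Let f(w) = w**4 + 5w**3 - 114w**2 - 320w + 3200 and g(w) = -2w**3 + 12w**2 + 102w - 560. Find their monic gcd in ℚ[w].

w**2 - 13w + 40

Repeated division with remainder:
  w**4 + 5w**3 - 114w**2 - 320w + 3200 = (-(1/2)w - 11/2)(-2w**3 + 12w**2 + 102w - 560) + (3w**2 - 39w + 120)
  -2w**3 + 12w**2 + 102w - 560 = (-(2/3)w - 14/3)(3w**2 - 39w + 120) + (0)
Last nonzero remainder: 3w**2 - 39w + 120. Dividing through by 3 gives the monic gcd w**2 - 13w + 40.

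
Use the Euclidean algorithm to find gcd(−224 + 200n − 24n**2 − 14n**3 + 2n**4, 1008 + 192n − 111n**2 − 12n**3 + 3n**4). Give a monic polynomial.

Repeated division with remainder:
  2n**4 − 14n**3 − 24n**2 + 200n − 224 = (2/3)(3n**4 − 12n**3 − 111n**2 + 192n + 1008) + (−6n**3 + 50n**2 + 72n − 896)
  3n**4 − 12n**3 − 111n**2 + 192n + 1008 = (−(1/2)n − 13/6)(−6n**3 + 50n**2 + 72n − 896) + ((100/3)n**2 − 100n − 2800/3)
  −6n**3 + 50n**2 + 72n − 896 = (−(9/50)n + 24/25)((100/3)n**2 − 100n − 2800/3) + (0)
Last nonzero remainder: (100/3)n**2 − 100n − 2800/3. Dividing through by 100/3 gives the monic gcd n**2 − 3n − 28.

−28 − 3n + n**2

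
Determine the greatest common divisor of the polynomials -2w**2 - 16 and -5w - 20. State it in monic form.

1

Repeated division with remainder:
  -2w**2 - 16 = ((2/5)w - 8/5)(-5w - 20) + (-48)
  -5w - 20 = ((5/48)w + 5/12)(-48) + (0)
The last nonzero remainder is the constant -48, so the polynomials are coprime and gcd = 1.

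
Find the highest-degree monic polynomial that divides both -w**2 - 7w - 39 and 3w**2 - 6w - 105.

1

Euclidean algorithm in ℚ[w]:
  -w**2 - 7w - 39 = (-1/3)(3w**2 - 6w - 105) + (-9w - 74)
  3w**2 - 6w - 105 = (-(1/3)w + 92/27)(-9w - 74) + (3973/27)
  -9w - 74 = (-(243/3973)w - 1998/3973)(3973/27) + (0)
The last nonzero remainder is the constant 3973/27, so the polynomials are coprime and gcd = 1.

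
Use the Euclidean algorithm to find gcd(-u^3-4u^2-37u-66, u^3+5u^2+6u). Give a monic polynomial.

By polynomial division,
  -u^3-4u^2-37u-66 = (-1)(u^3+5u^2+6u) + (u^2-31u-66)
  u^3+5u^2+6u = (u+36)(u^2-31u-66) + (1188u+2376)
  u^2-31u-66 = ((1/1188)u-1/36)(1188u+2376) + (0)
Last nonzero remainder: 1188u+2376. Dividing through by 1188 gives the monic gcd u+2.

u+2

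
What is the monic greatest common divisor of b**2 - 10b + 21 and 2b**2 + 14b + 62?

Apply the Euclidean algorithm:
  b**2 - 10b + 21 = (1/2)(2b**2 + 14b + 62) + (-17b - 10)
  2b**2 + 14b + 62 = (-(2/17)b - 218/289)(-17b - 10) + (15738/289)
  -17b - 10 = (-(4913/15738)b - 1445/7869)(15738/289) + (0)
The last nonzero remainder is the constant 15738/289, so the polynomials are coprime and gcd = 1.

1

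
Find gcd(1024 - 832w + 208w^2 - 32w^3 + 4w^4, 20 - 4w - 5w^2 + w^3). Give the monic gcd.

-2 + w

By polynomial division,
  4w^4 - 32w^3 + 208w^2 - 832w + 1024 = (4w - 12)(w^3 - 5w^2 - 4w + 20) + (164w^2 - 960w + 1264)
  w^3 - 5w^2 - 4w + 20 = ((1/164)w + 35/6724)(164w^2 - 960w + 1264) + (-(11280/1681)w + 22560/1681)
  164w^2 - 960w + 1264 = (-(68921/2820)w + 132799/1410)(-(11280/1681)w + 22560/1681) + (0)
Last nonzero remainder: -(11280/1681)w + 22560/1681. Dividing through by -11280/1681 gives the monic gcd w - 2.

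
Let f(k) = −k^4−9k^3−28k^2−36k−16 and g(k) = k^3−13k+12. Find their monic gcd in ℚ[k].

k+4

Euclidean algorithm in ℚ[k]:
  −k^4−9k^3−28k^2−36k−16 = (−k−9)(k^3−13k+12) + (−41k^2−141k+92)
  k^3−13k+12 = (−(1/41)k+141/1681)(−41k^2−141k+92) + ((1800/1681)k+7200/1681)
  −41k^2−141k+92 = (−(68921/1800)k+38663/1800)((1800/1681)k+7200/1681) + (0)
Last nonzero remainder: (1800/1681)k+7200/1681. Dividing through by 1800/1681 gives the monic gcd k+4.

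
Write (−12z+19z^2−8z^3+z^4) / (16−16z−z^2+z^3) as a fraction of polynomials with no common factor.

(−3z+z^2)/(4+z)

Euclidean algorithm in ℚ[z]:
  z^4−8z^3+19z^2−12z = (z−7)(z^3−z^2−16z+16) + (28z^2−140z+112)
  z^3−z^2−16z+16 = ((1/28)z+1/7)(28z^2−140z+112) + (0)
Last nonzero remainder: 28z^2−140z+112. Dividing through by 28 gives the monic gcd z^2−5z+4.
Cancel z^2−5z+4 from numerator and denominator to get the reduced form.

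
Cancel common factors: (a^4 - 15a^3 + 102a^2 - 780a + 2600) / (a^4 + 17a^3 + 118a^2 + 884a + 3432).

By polynomial division,
  a^4 - 15a^3 + 102a^2 - 780a + 2600 = (a^4 + 17a^3 + 118a^2 + 884a + 3432) + (-32a^3 - 16a^2 - 1664a - 832)
  a^4 + 17a^3 + 118a^2 + 884a + 3432 = (-(1/32)a - 33/64)(-32a^3 - 16a^2 - 1664a - 832) + ((231/4)a^2 + 3003)
  -32a^3 - 16a^2 - 1664a - 832 = (-(128/231)a - 64/231)((231/4)a^2 + 3003) + (0)
Last nonzero remainder: (231/4)a^2 + 3003. Dividing through by 231/4 gives the monic gcd a^2 + 52.
Cancel a^2 + 52 from numerator and denominator to get the reduced form.

(a^2 - 15a + 50)/(a^2 + 17a + 66)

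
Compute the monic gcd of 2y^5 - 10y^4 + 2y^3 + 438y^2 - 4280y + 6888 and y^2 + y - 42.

Euclidean algorithm in ℚ[y]:
  2y^5 - 10y^4 + 2y^3 + 438y^2 - 4280y + 6888 = (2y^3 - 12y^2 + 98y - 164)(y^2 + y - 42) + (0)
The last nonzero remainder y^2 + y - 42 is already monic.

y^2 + y - 42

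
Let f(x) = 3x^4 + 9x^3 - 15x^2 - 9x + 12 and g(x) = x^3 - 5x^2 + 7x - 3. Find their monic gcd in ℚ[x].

x^2 - 2x + 1

By polynomial division,
  3x^4 + 9x^3 - 15x^2 - 9x + 12 = (3x + 24)(x^3 - 5x^2 + 7x - 3) + (84x^2 - 168x + 84)
  x^3 - 5x^2 + 7x - 3 = ((1/84)x - 1/28)(84x^2 - 168x + 84) + (0)
Last nonzero remainder: 84x^2 - 168x + 84. Dividing through by 84 gives the monic gcd x^2 - 2x + 1.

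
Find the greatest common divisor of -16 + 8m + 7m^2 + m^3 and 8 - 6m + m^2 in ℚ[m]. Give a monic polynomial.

Repeated division with remainder:
  m^3 + 7m^2 + 8m - 16 = (m + 13)(m^2 - 6m + 8) + (78m - 120)
  m^2 - 6m + 8 = ((1/78)m - 29/507)(78m - 120) + (192/169)
  78m - 120 = ((2197/32)m - 845/8)(192/169) + (0)
The last nonzero remainder is the constant 192/169, so the polynomials are coprime and gcd = 1.

1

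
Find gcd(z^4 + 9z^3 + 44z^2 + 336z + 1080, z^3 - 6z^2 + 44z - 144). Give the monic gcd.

Apply the Euclidean algorithm:
  z^4 + 9z^3 + 44z^2 + 336z + 1080 = (z + 15)(z^3 - 6z^2 + 44z - 144) + (90z^2 - 180z + 3240)
  z^3 - 6z^2 + 44z - 144 = ((1/90)z - 2/45)(90z^2 - 180z + 3240) + (0)
Last nonzero remainder: 90z^2 - 180z + 3240. Dividing through by 90 gives the monic gcd z^2 - 2z + 36.

z^2 - 2z + 36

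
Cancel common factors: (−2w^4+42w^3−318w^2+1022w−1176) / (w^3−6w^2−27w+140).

(−2w^2+20w−42)/(w+5)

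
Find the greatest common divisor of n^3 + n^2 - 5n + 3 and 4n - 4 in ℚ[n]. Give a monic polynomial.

Apply the Euclidean algorithm:
  n^3 + n^2 - 5n + 3 = ((1/4)n^2 + (1/2)n - 3/4)(4n - 4) + (0)
Last nonzero remainder: 4n - 4. Dividing through by 4 gives the monic gcd n - 1.

n - 1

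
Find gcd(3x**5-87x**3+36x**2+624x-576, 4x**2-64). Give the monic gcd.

x**2-16

Apply the Euclidean algorithm:
  3x**5-87x**3+36x**2+624x-576 = ((3/4)x**3-(39/4)x+9)(4x**2-64) + (0)
Last nonzero remainder: 4x**2-64. Dividing through by 4 gives the monic gcd x**2-16.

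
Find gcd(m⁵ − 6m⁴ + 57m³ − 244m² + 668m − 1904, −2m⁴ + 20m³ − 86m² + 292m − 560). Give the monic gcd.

Repeated division with remainder:
  m⁵ − 6m⁴ + 57m³ − 244m² + 668m − 1904 = (−(1/2)m − 2)(−2m⁴ + 20m³ − 86m² + 292m − 560) + (54m³ − 270m² + 972m − 3024)
  −2m⁴ + 20m³ − 86m² + 292m − 560 = (−(1/27)m + 5/27)(54m³ − 270m² + 972m − 3024) + (0)
Last nonzero remainder: 54m³ − 270m² + 972m − 3024. Dividing through by 54 gives the monic gcd m³ − 5m² + 18m − 56.

m³ − 5m² + 18m − 56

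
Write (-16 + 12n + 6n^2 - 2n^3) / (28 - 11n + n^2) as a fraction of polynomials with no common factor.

(4 - 2n - 2n^2)/(-7 + n)

Euclidean algorithm in ℚ[n]:
  -2n^3 + 6n^2 + 12n - 16 = (-2n - 16)(n^2 - 11n + 28) + (-108n + 432)
  n^2 - 11n + 28 = (-(1/108)n + 7/108)(-108n + 432) + (0)
Last nonzero remainder: -108n + 432. Dividing through by -108 gives the monic gcd n - 4.
Cancel n - 4 from numerator and denominator to get the reduced form.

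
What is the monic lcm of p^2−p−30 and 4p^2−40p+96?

p^3−5p^2−26p+120

By polynomial division,
  p^2−p−30 = (1/4)(4p^2−40p+96) + (9p−54)
  4p^2−40p+96 = ((4/9)p−16/9)(9p−54) + (0)
Last nonzero remainder: 9p−54. Dividing through by 9 gives the monic gcd p−6.
Then lcm(f, g) = f·g / gcd(f, g); expanding and making the result monic gives the answer.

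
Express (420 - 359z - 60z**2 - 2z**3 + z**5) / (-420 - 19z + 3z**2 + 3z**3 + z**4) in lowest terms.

(20 - 19z - 2z**2 + z**3)/(-20 + z + z**2)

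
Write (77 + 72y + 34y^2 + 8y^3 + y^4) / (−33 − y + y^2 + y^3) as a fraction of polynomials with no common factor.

(7 + 4y + y^2)/(−3 + y)

By polynomial division,
  y^4 + 8y^3 + 34y^2 + 72y + 77 = (y + 7)(y^3 + y^2 − y − 33) + (28y^2 + 112y + 308)
  y^3 + y^2 − y − 33 = ((1/28)y − 3/28)(28y^2 + 112y + 308) + (0)
Last nonzero remainder: 28y^2 + 112y + 308. Dividing through by 28 gives the monic gcd y^2 + 4y + 11.
Cancel y^2 + 4y + 11 from numerator and denominator to get the reduced form.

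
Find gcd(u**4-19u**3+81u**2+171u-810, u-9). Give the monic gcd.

Repeated division with remainder:
  u**4-19u**3+81u**2+171u-810 = (u**3-10u**2-9u+90)(u-9) + (0)
The last nonzero remainder u-9 is already monic.

u-9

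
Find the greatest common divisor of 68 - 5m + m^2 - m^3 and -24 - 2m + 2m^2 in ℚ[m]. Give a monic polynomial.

-4 + m

Euclidean algorithm in ℚ[m]:
  -m^3 + m^2 - 5m + 68 = (-(1/2)m)(2m^2 - 2m - 24) + (-17m + 68)
  2m^2 - 2m - 24 = (-(2/17)m - 6/17)(-17m + 68) + (0)
Last nonzero remainder: -17m + 68. Dividing through by -17 gives the monic gcd m - 4.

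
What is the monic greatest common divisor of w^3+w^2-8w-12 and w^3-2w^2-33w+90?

w-3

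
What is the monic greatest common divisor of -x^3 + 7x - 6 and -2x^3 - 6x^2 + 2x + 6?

By polynomial division,
  -x^3 + 7x - 6 = (1/2)(-2x^3 - 6x^2 + 2x + 6) + (3x^2 + 6x - 9)
  -2x^3 - 6x^2 + 2x + 6 = (-(2/3)x - 2/3)(3x^2 + 6x - 9) + (0)
Last nonzero remainder: 3x^2 + 6x - 9. Dividing through by 3 gives the monic gcd x^2 + 2x - 3.

x^2 + 2x - 3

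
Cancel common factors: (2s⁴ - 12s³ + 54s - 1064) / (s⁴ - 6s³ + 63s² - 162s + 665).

(2s² - 6s - 56)/(s² - 3s + 35)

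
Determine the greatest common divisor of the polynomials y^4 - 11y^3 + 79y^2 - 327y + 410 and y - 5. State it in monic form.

Repeated division with remainder:
  y^4 - 11y^3 + 79y^2 - 327y + 410 = (y^3 - 6y^2 + 49y - 82)(y - 5) + (0)
The last nonzero remainder y - 5 is already monic.

y - 5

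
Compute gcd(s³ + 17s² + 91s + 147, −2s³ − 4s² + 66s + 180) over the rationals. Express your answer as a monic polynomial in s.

s + 3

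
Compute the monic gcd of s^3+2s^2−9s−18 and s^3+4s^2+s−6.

s^2+5s+6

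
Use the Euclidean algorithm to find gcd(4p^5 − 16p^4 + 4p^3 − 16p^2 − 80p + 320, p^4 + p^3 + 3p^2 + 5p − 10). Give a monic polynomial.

p^3 + 2p^2 + 5p + 10

By polynomial division,
  4p^5 − 16p^4 + 4p^3 − 16p^2 − 80p + 320 = (4p − 20)(p^4 + p^3 + 3p^2 + 5p − 10) + (12p^3 + 24p^2 + 60p + 120)
  p^4 + p^3 + 3p^2 + 5p − 10 = ((1/12)p − 1/12)(12p^3 + 24p^2 + 60p + 120) + (0)
Last nonzero remainder: 12p^3 + 24p^2 + 60p + 120. Dividing through by 12 gives the monic gcd p^3 + 2p^2 + 5p + 10.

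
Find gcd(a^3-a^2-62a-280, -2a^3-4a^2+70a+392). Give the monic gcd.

a^2+9a+28

Repeated division with remainder:
  a^3-a^2-62a-280 = (-1/2)(-2a^3-4a^2+70a+392) + (-3a^2-27a-84)
  -2a^3-4a^2+70a+392 = ((2/3)a-14/3)(-3a^2-27a-84) + (0)
Last nonzero remainder: -3a^2-27a-84. Dividing through by -3 gives the monic gcd a^2+9a+28.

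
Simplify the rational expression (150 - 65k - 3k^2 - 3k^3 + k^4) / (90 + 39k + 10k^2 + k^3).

Repeated division with remainder:
  k^4 - 3k^3 - 3k^2 - 65k + 150 = (k - 13)(k^3 + 10k^2 + 39k + 90) + (88k^2 + 352k + 1320)
  k^3 + 10k^2 + 39k + 90 = ((1/88)k + 3/44)(88k^2 + 352k + 1320) + (0)
Last nonzero remainder: 88k^2 + 352k + 1320. Dividing through by 88 gives the monic gcd k^2 + 4k + 15.
Cancel k^2 + 4k + 15 from numerator and denominator to get the reduced form.

(10 - 7k + k^2)/(6 + k)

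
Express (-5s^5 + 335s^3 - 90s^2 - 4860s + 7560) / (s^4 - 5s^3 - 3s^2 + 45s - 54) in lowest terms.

(-5s^3 - 25s^2 + 240s + 1260)/(s^2 - 9)

Repeated division with remainder:
  -5s^5 + 335s^3 - 90s^2 - 4860s + 7560 = (-5s - 25)(s^4 - 5s^3 - 3s^2 + 45s - 54) + (195s^3 + 60s^2 - 4005s + 6210)
  s^4 - 5s^3 - 3s^2 + 45s - 54 = ((1/195)s - 23/845)(195s^3 + 60s^2 - 4005s + 6210) + ((3240/169)s^2 - (16200/169)s + 19440/169)
  195s^3 + 60s^2 - 4005s + 6210 = ((2197/216)s + 3887/72)((3240/169)s^2 - (16200/169)s + 19440/169) + (0)
Last nonzero remainder: (3240/169)s^2 - (16200/169)s + 19440/169. Dividing through by 3240/169 gives the monic gcd s^2 - 5s + 6.
Cancel s^2 - 5s + 6 from numerator and denominator to get the reduced form.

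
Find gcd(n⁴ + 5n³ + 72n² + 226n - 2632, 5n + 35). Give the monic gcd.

n + 7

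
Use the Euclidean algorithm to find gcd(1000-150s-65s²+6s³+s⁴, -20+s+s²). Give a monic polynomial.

Apply the Euclidean algorithm:
  s⁴+6s³-65s²-150s+1000 = (s²+5s-50)(s²+s-20) + (0)
The last nonzero remainder s²+s-20 is already monic.

-20+s+s²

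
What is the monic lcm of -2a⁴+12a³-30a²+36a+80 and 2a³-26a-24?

Repeated division with remainder:
  -2a⁴+12a³-30a²+36a+80 = (-a+6)(2a³-26a-24) + (-56a²+168a+224)
  2a³-26a-24 = (-(1/28)a-3/28)(-56a²+168a+224) + (0)
Last nonzero remainder: -56a²+168a+224. Dividing through by -56 gives the monic gcd a²-3a-4.
Then lcm(f, g) = f·g / gcd(f, g); expanding and making the result monic gives the answer.

a⁵-3a⁴-3a³+27a²-94a-120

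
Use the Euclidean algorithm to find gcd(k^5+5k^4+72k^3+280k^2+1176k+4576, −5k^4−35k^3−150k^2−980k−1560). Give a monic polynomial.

k^2−k+26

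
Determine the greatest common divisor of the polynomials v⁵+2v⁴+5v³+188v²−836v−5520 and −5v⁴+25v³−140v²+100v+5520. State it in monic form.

v³+v²+34v+184

Repeated division with remainder:
  v⁵+2v⁴+5v³+188v²−836v−5520 = (−(1/5)v−7/5)(−5v⁴+25v³−140v²+100v+5520) + (12v³+12v²+408v+2208)
  −5v⁴+25v³−140v²+100v+5520 = (−(5/12)v+5/2)(12v³+12v²+408v+2208) + (0)
Last nonzero remainder: 12v³+12v²+408v+2208. Dividing through by 12 gives the monic gcd v³+v²+34v+184.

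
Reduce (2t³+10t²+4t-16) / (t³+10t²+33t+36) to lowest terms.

(2t²+2t-4)/(t²+6t+9)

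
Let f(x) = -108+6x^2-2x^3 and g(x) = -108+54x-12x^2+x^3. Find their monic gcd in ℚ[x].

18-6x+x^2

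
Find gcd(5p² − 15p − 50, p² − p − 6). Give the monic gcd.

p + 2

Apply the Euclidean algorithm:
  5p² − 15p − 50 = (5)(p² − p − 6) + (−10p − 20)
  p² − p − 6 = (−(1/10)p + 3/10)(−10p − 20) + (0)
Last nonzero remainder: −10p − 20. Dividing through by −10 gives the monic gcd p + 2.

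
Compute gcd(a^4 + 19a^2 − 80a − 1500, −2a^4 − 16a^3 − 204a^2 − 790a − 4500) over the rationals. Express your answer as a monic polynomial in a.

Euclidean algorithm in ℚ[a]:
  a^4 + 19a^2 − 80a − 1500 = (−1/2)(−2a^4 − 16a^3 − 204a^2 − 790a − 4500) + (−8a^3 − 83a^2 − 475a − 3750)
  −2a^4 − 16a^3 − 204a^2 − 790a − 4500 = ((1/4)a − 19/32)(−8a^3 − 83a^2 − 475a − 3750) + (−(4305/32)a^2 − (4305/32)a − 107625/16)
  −8a^3 − 83a^2 − 475a − 3750 = ((256/4305)a + 160/287)(−(4305/32)a^2 − (4305/32)a − 107625/16) + (0)
Last nonzero remainder: −(4305/32)a^2 − (4305/32)a − 107625/16. Dividing through by −4305/32 gives the monic gcd a^2 + a + 50.

a^2 + a + 50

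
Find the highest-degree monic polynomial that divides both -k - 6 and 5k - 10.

Apply the Euclidean algorithm:
  -k - 6 = (-1/5)(5k - 10) + (-8)
  5k - 10 = (-(5/8)k + 5/4)(-8) + (0)
The last nonzero remainder is the constant -8, so the polynomials are coprime and gcd = 1.

1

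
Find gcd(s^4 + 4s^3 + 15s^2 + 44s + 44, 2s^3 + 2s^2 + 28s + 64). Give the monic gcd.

s + 2

Apply the Euclidean algorithm:
  s^4 + 4s^3 + 15s^2 + 44s + 44 = ((1/2)s + 3/2)(2s^3 + 2s^2 + 28s + 64) + (-2s^2 - 30s - 52)
  2s^3 + 2s^2 + 28s + 64 = (-s + 14)(-2s^2 - 30s - 52) + (396s + 792)
  -2s^2 - 30s - 52 = (-(1/198)s - 13/198)(396s + 792) + (0)
Last nonzero remainder: 396s + 792. Dividing through by 396 gives the monic gcd s + 2.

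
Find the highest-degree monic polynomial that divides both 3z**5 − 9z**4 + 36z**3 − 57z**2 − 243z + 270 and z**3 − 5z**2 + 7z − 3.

z**2 − 4z + 3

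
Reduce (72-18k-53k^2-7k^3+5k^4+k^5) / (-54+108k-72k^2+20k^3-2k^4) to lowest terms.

Euclidean algorithm in ℚ[k]:
  k^5+5k^4-7k^3-53k^2-18k+72 = (-(1/2)k-15/2)(-2k^4+20k^3-72k^2+108k-54) + (107k^3-539k^2+765k-333)
  -2k^4+20k^3-72k^2+108k-54 = (-(2/107)k+1062/11449)(107k^3-539k^2+765k-333) + (-(88200/11449)k^2+(352800/11449)k-264600/11449)
  107k^3-539k^2+765k-333 = (-(1225043/88200)k+423613/29400)(-(88200/11449)k^2+(352800/11449)k-264600/11449) + (0)
Last nonzero remainder: -(88200/11449)k^2+(352800/11449)k-264600/11449. Dividing through by -88200/11449 gives the monic gcd k^2-4k+3.
Cancel k^2-4k+3 from numerator and denominator to get the reduced form.

(-24-26k-9k^2-k^3)/(18-12k+2k^2)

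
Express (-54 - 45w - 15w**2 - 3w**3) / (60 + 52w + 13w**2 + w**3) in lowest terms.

By polynomial division,
  -3w**3 - 15w**2 - 45w - 54 = (-3)(w**3 + 13w**2 + 52w + 60) + (24w**2 + 111w + 126)
  w**3 + 13w**2 + 52w + 60 = ((1/24)w + 67/192)(24w**2 + 111w + 126) + ((513/64)w + 513/32)
  24w**2 + 111w + 126 = ((512/171)w + 448/57)((513/64)w + 513/32) + (0)
Last nonzero remainder: (513/64)w + 513/32. Dividing through by 513/64 gives the monic gcd w + 2.
Cancel w + 2 from numerator and denominator to get the reduced form.

(-27 - 9w - 3w**2)/(30 + 11w + w**2)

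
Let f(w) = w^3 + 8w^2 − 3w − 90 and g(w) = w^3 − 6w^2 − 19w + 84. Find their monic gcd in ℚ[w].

w − 3

Repeated division with remainder:
  w^3 + 8w^2 − 3w − 90 = (w^3 − 6w^2 − 19w + 84) + (14w^2 + 16w − 174)
  w^3 − 6w^2 − 19w + 84 = ((1/14)w − 25/49)(14w^2 + 16w − 174) + ((78/49)w − 234/49)
  14w^2 + 16w − 174 = ((343/39)w + 1421/39)((78/49)w − 234/49) + (0)
Last nonzero remainder: (78/49)w − 234/49. Dividing through by 78/49 gives the monic gcd w − 3.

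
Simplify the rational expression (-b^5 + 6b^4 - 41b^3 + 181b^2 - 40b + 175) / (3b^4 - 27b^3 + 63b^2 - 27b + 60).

(-b^2 + b - 35)/(3b - 12)

Apply the Euclidean algorithm:
  -b^5 + 6b^4 - 41b^3 + 181b^2 - 40b + 175 = (-(1/3)b - 1)(3b^4 - 27b^3 + 63b^2 - 27b + 60) + (-47b^3 + 235b^2 - 47b + 235)
  3b^4 - 27b^3 + 63b^2 - 27b + 60 = (-(3/47)b + 12/47)(-47b^3 + 235b^2 - 47b + 235) + (0)
Last nonzero remainder: -47b^3 + 235b^2 - 47b + 235. Dividing through by -47 gives the monic gcd b^3 - 5b^2 + b - 5.
Cancel b^3 - 5b^2 + b - 5 from numerator and denominator to get the reduced form.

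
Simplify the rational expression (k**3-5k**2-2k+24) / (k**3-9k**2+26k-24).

Repeated division with remainder:
  k**3-5k**2-2k+24 = (k**3-9k**2+26k-24) + (4k**2-28k+48)
  k**3-9k**2+26k-24 = ((1/4)k-1/2)(4k**2-28k+48) + (0)
Last nonzero remainder: 4k**2-28k+48. Dividing through by 4 gives the monic gcd k**2-7k+12.
Cancel k**2-7k+12 from numerator and denominator to get the reduced form.

(k+2)/(k-2)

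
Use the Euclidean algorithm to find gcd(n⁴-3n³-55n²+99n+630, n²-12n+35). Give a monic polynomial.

n²-12n+35

Apply the Euclidean algorithm:
  n⁴-3n³-55n²+99n+630 = (n²+9n+18)(n²-12n+35) + (0)
The last nonzero remainder n²-12n+35 is already monic.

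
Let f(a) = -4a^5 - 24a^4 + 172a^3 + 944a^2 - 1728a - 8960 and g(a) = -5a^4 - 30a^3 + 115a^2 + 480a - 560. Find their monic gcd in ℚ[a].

a^3 + 7a^2 - 16a - 112

Repeated division with remainder:
  -4a^5 - 24a^4 + 172a^3 + 944a^2 - 1728a - 8960 = ((4/5)a)(-5a^4 - 30a^3 + 115a^2 + 480a - 560) + (80a^3 + 560a^2 - 1280a - 8960)
  -5a^4 - 30a^3 + 115a^2 + 480a - 560 = (-(1/16)a + 1/16)(80a^3 + 560a^2 - 1280a - 8960) + (0)
Last nonzero remainder: 80a^3 + 560a^2 - 1280a - 8960. Dividing through by 80 gives the monic gcd a^3 + 7a^2 - 16a - 112.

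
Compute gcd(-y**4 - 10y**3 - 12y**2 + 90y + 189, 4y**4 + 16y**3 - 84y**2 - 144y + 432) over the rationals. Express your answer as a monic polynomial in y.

By polynomial division,
  -y**4 - 10y**3 - 12y**2 + 90y + 189 = (-1/4)(4y**4 + 16y**3 - 84y**2 - 144y + 432) + (-6y**3 - 33y**2 + 54y + 297)
  4y**4 + 16y**3 - 84y**2 - 144y + 432 = (-(2/3)y + 1)(-6y**3 - 33y**2 + 54y + 297) + (-15y**2 + 135)
  -6y**3 - 33y**2 + 54y + 297 = ((2/5)y + 11/5)(-15y**2 + 135) + (0)
Last nonzero remainder: -15y**2 + 135. Dividing through by -15 gives the monic gcd y**2 - 9.

y**2 - 9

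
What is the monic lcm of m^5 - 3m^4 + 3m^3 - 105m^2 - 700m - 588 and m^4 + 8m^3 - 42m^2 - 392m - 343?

Euclidean algorithm in ℚ[m]:
  m^5 - 3m^4 + 3m^3 - 105m^2 - 700m - 588 = (m - 11)(m^4 + 8m^3 - 42m^2 - 392m - 343) + (133m^3 - 175m^2 - 4669m - 4361)
  m^4 + 8m^3 - 42m^2 - 392m - 343 = ((1/133)m + 177/2527)(133m^3 - 175m^2 - 4669m - 4361) + ((1936/361)m^2 - (11616/361)m - 13552/361)
  133m^3 - 175m^2 - 4669m - 4361 = ((48013/1936)m + 224903/1936)((1936/361)m^2 - (11616/361)m - 13552/361) + (0)
Last nonzero remainder: (1936/361)m^2 - (11616/361)m - 13552/361. Dividing through by 1936/361 gives the monic gcd m^2 - 6m - 7.
Then lcm(f, g) = f·g / gcd(f, g); expanding and making the result monic gives the answer.

m^7 + 11m^6 + 10m^5 - 210m^4 - 2023m^3 - 15533m^2 - 42532m - 28812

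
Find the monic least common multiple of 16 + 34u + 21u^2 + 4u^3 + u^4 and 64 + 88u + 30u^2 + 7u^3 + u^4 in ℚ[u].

64 + 152u + 118u^2 + 37u^3 + 8u^4 + u^5

Repeated division with remainder:
  u^4 + 4u^3 + 21u^2 + 34u + 16 = (u^4 + 7u^3 + 30u^2 + 88u + 64) + (-3u^3 - 9u^2 - 54u - 48)
  u^4 + 7u^3 + 30u^2 + 88u + 64 = (-(1/3)u - 4/3)(-3u^3 - 9u^2 - 54u - 48) + (0)
Last nonzero remainder: -3u^3 - 9u^2 - 54u - 48. Dividing through by -3 gives the monic gcd u^3 + 3u^2 + 18u + 16.
Then lcm(f, g) = f·g / gcd(f, g); expanding and making the result monic gives the answer.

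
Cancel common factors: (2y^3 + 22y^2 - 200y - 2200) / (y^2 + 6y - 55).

(2y^2 - 200)/(y - 5)

Euclidean algorithm in ℚ[y]:
  2y^3 + 22y^2 - 200y - 2200 = (2y + 10)(y^2 + 6y - 55) + (-150y - 1650)
  y^2 + 6y - 55 = (-(1/150)y + 1/30)(-150y - 1650) + (0)
Last nonzero remainder: -150y - 1650. Dividing through by -150 gives the monic gcd y + 11.
Cancel y + 11 from numerator and denominator to get the reduced form.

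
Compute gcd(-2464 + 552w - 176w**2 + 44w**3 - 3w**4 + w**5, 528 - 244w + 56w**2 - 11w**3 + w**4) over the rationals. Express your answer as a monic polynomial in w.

-88 + 26w - 5w**2 + w**3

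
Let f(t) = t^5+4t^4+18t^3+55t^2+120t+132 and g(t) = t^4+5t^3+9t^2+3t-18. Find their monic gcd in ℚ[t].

Euclidean algorithm in ℚ[t]:
  t^5+4t^4+18t^3+55t^2+120t+132 = (t-1)(t^4+5t^3+9t^2+3t-18) + (14t^3+61t^2+141t+114)
  t^4+5t^3+9t^2+3t-18 = ((1/14)t+9/196)(14t^3+61t^2+141t+114) + (-(759/196)t^2-(2277/196)t-2277/98)
  14t^3+61t^2+141t+114 = (-(2744/759)t-3724/759)(-(759/196)t^2-(2277/196)t-2277/98) + (0)
Last nonzero remainder: -(759/196)t^2-(2277/196)t-2277/98. Dividing through by -759/196 gives the monic gcd t^2+3t+6.

t^2+3t+6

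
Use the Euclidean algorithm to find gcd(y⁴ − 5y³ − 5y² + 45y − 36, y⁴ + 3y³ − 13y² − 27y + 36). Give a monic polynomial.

y³ − y² − 9y + 9

Repeated division with remainder:
  y⁴ − 5y³ − 5y² + 45y − 36 = (y⁴ + 3y³ − 13y² − 27y + 36) + (−8y³ + 8y² + 72y − 72)
  y⁴ + 3y³ − 13y² − 27y + 36 = (−(1/8)y − 1/2)(−8y³ + 8y² + 72y − 72) + (0)
Last nonzero remainder: −8y³ + 8y² + 72y − 72. Dividing through by −8 gives the monic gcd y³ − y² − 9y + 9.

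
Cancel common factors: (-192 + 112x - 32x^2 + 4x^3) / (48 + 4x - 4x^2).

(-12 + 4x - x^2)/(3 + x)

By polynomial division,
  4x^3 - 32x^2 + 112x - 192 = (-x + 7)(-4x^2 + 4x + 48) + (132x - 528)
  -4x^2 + 4x + 48 = (-(1/33)x - 1/11)(132x - 528) + (0)
Last nonzero remainder: 132x - 528. Dividing through by 132 gives the monic gcd x - 4.
Cancel x - 4 from numerator and denominator to get the reduced form.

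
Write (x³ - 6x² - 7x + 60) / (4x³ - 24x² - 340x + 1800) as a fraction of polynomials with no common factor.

Apply the Euclidean algorithm:
  x³ - 6x² - 7x + 60 = (1/4)(4x³ - 24x² - 340x + 1800) + (78x - 390)
  4x³ - 24x² - 340x + 1800 = ((2/39)x² - (2/39)x - 60/13)(78x - 390) + (0)
Last nonzero remainder: 78x - 390. Dividing through by 78 gives the monic gcd x - 5.
Cancel x - 5 from numerator and denominator to get the reduced form.

(x² - x - 12)/(4x² - 4x - 360)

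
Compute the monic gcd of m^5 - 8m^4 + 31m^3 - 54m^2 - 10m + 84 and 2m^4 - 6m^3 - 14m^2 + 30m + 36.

m^2 - 2m - 3

By polynomial division,
  m^5 - 8m^4 + 31m^3 - 54m^2 - 10m + 84 = ((1/2)m - 5/2)(2m^4 - 6m^3 - 14m^2 + 30m + 36) + (23m^3 - 104m^2 + 47m + 174)
  2m^4 - 6m^3 - 14m^2 + 30m + 36 = ((2/23)m + 70/529)(23m^3 - 104m^2 + 47m + 174) + (-(2288/529)m^2 + (4576/529)m + 6864/529)
  23m^3 - 104m^2 + 47m + 174 = (-(12167/2288)m + 15341/1144)(-(2288/529)m^2 + (4576/529)m + 6864/529) + (0)
Last nonzero remainder: -(2288/529)m^2 + (4576/529)m + 6864/529. Dividing through by -2288/529 gives the monic gcd m^2 - 2m - 3.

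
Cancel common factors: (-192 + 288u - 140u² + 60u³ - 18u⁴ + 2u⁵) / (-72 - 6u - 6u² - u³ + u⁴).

(8 - 10u + 2u²)/(3 + u)

Apply the Euclidean algorithm:
  2u⁵ - 18u⁴ + 60u³ - 140u² + 288u - 192 = (2u - 16)(u⁴ - u³ - 6u² - 6u - 72) + (56u³ - 224u² + 336u - 1344)
  u⁴ - u³ - 6u² - 6u - 72 = ((1/56)u + 3/56)(56u³ - 224u² + 336u - 1344) + (0)
Last nonzero remainder: 56u³ - 224u² + 336u - 1344. Dividing through by 56 gives the monic gcd u³ - 4u² + 6u - 24.
Cancel u³ - 4u² + 6u - 24 from numerator and denominator to get the reduced form.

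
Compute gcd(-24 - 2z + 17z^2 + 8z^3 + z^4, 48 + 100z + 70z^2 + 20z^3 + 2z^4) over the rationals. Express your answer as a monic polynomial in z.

By polynomial division,
  z^4 + 8z^3 + 17z^2 - 2z - 24 = (1/2)(2z^4 + 20z^3 + 70z^2 + 100z + 48) + (-2z^3 - 18z^2 - 52z - 48)
  2z^4 + 20z^3 + 70z^2 + 100z + 48 = (-z - 1)(-2z^3 - 18z^2 - 52z - 48) + (0)
Last nonzero remainder: -2z^3 - 18z^2 - 52z - 48. Dividing through by -2 gives the monic gcd z^3 + 9z^2 + 26z + 24.

24 + 26z + 9z^2 + z^3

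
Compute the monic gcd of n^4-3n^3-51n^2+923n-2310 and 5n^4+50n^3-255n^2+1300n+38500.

n^3-51n+770

By polynomial division,
  n^4-3n^3-51n^2+923n-2310 = (1/5)(5n^4+50n^3-255n^2+1300n+38500) + (-13n^3+663n-10010)
  5n^4+50n^3-255n^2+1300n+38500 = (-(5/13)n-50/13)(-13n^3+663n-10010) + (0)
Last nonzero remainder: -13n^3+663n-10010. Dividing through by -13 gives the monic gcd n^3-51n+770.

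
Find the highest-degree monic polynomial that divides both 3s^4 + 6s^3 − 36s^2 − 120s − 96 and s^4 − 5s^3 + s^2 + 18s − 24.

s^2 − 2s − 8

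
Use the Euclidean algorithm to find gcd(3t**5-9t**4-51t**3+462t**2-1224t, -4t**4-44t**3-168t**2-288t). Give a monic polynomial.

t**2+6t

Apply the Euclidean algorithm:
  3t**5-9t**4-51t**3+462t**2-1224t = (-(3/4)t+21/2)(-4t**4-44t**3-168t**2-288t) + (285t**3+2010t**2+1800t)
  -4t**4-44t**3-168t**2-288t = (-(4/285)t-20/361)(285t**3+2010t**2+1800t) + (-(11328/361)t**2-(67968/361)t)
  285t**3+2010t**2+1800t = (-(34295/3776)t-9025/944)(-(11328/361)t**2-(67968/361)t) + (0)
Last nonzero remainder: -(11328/361)t**2-(67968/361)t. Dividing through by -11328/361 gives the monic gcd t**2+6t.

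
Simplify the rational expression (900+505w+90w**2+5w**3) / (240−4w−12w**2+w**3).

(225+70w+5w**2)/(60−16w+w**2)

Euclidean algorithm in ℚ[w]:
  5w**3+90w**2+505w+900 = (5)(w**3−12w**2−4w+240) + (150w**2+525w−300)
  w**3−12w**2−4w+240 = ((1/150)w−31/300)(150w**2+525w−300) + ((209/4)w+209)
  150w**2+525w−300 = ((600/209)w−300/209)((209/4)w+209) + (0)
Last nonzero remainder: (209/4)w+209. Dividing through by 209/4 gives the monic gcd w+4.
Cancel w+4 from numerator and denominator to get the reduced form.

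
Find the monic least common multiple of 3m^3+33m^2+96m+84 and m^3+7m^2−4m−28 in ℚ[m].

Apply the Euclidean algorithm:
  3m^3+33m^2+96m+84 = (3)(m^3+7m^2−4m−28) + (12m^2+108m+168)
  m^3+7m^2−4m−28 = ((1/12)m−1/6)(12m^2+108m+168) + (0)
Last nonzero remainder: 12m^2+108m+168. Dividing through by 12 gives the monic gcd m^2+9m+14.
Then lcm(f, g) = f·g / gcd(f, g); expanding and making the result monic gives the answer.

m^4+9m^3+10m^2−36m−56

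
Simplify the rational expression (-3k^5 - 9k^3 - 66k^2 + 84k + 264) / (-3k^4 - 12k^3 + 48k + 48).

(k^2 - 2k + 11)/(k + 2)

Euclidean algorithm in ℚ[k]:
  -3k^5 - 9k^3 - 66k^2 + 84k + 264 = (k - 4)(-3k^4 - 12k^3 + 48k + 48) + (-57k^3 - 114k^2 + 228k + 456)
  -3k^4 - 12k^3 + 48k + 48 = ((1/19)k + 2/19)(-57k^3 - 114k^2 + 228k + 456) + (0)
Last nonzero remainder: -57k^3 - 114k^2 + 228k + 456. Dividing through by -57 gives the monic gcd k^3 + 2k^2 - 4k - 8.
Cancel k^3 + 2k^2 - 4k - 8 from numerator and denominator to get the reduced form.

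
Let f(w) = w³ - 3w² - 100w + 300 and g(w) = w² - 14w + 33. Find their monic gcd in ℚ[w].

Euclidean algorithm in ℚ[w]:
  w³ - 3w² - 100w + 300 = (w + 11)(w² - 14w + 33) + (21w - 63)
  w² - 14w + 33 = ((1/21)w - 11/21)(21w - 63) + (0)
Last nonzero remainder: 21w - 63. Dividing through by 21 gives the monic gcd w - 3.

w - 3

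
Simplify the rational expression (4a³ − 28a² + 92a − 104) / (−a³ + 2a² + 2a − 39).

(−4a + 8)/(a + 3)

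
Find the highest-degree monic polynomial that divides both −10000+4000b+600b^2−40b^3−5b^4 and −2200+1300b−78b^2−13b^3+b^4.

Repeated division with remainder:
  −5b^4−40b^3+600b^2+4000b−10000 = (−5)(b^4−13b^3−78b^2+1300b−2200) + (−105b^3+210b^2+10500b−21000)
  b^4−13b^3−78b^2+1300b−2200 = (−(1/105)b+11/105)(−105b^3+210b^2+10500b−21000) + (0)
Last nonzero remainder: −105b^3+210b^2+10500b−21000. Dividing through by −105 gives the monic gcd b^3−2b^2−100b+200.

200−100b−2b^2+b^3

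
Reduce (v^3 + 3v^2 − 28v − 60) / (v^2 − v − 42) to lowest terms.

Apply the Euclidean algorithm:
  v^3 + 3v^2 − 28v − 60 = (v + 4)(v^2 − v − 42) + (18v + 108)
  v^2 − v − 42 = ((1/18)v − 7/18)(18v + 108) + (0)
Last nonzero remainder: 18v + 108. Dividing through by 18 gives the monic gcd v + 6.
Cancel v + 6 from numerator and denominator to get the reduced form.

(v^2 − 3v − 10)/(v − 7)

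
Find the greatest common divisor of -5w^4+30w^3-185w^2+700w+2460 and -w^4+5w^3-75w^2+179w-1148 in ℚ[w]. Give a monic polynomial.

w^2-2w+41

Repeated division with remainder:
  -5w^4+30w^3-185w^2+700w+2460 = (5)(-w^4+5w^3-75w^2+179w-1148) + (5w^3+190w^2-195w+8200)
  -w^4+5w^3-75w^2+179w-1148 = (-(1/5)w+43/5)(5w^3+190w^2-195w+8200) + (-1748w^2+3496w-71668)
  5w^3+190w^2-195w+8200 = (-(5/1748)w-50/437)(-1748w^2+3496w-71668) + (0)
Last nonzero remainder: -1748w^2+3496w-71668. Dividing through by -1748 gives the monic gcd w^2-2w+41.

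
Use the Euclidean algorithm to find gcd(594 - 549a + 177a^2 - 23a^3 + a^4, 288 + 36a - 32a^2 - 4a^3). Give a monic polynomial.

Euclidean algorithm in ℚ[a]:
  a^4 - 23a^3 + 177a^2 - 549a + 594 = (-(1/4)a + 31/4)(-4a^3 - 32a^2 + 36a + 288) + (434a^2 - 756a - 1638)
  -4a^3 - 32a^2 + 36a + 288 = (-(2/217)a - 604/6727)(434a^2 - 756a - 1638) + (-(45144/961)a + 135432/961)
  434a^2 - 756a - 1638 = (-(208537/22572)a - 87451/7524)(-(45144/961)a + 135432/961) + (0)
Last nonzero remainder: -(45144/961)a + 135432/961. Dividing through by -45144/961 gives the monic gcd a - 3.

-3 + a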